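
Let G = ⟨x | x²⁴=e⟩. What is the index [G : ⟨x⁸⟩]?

First find ord(x⁸) by computing successive powers:
  (x⁸)¹ = x⁸, (x⁸)² = x¹⁶, (x⁸)³ = e.
So |⟨x⁸⟩| = ord(x⁸) = 3. With |G| = 24, by Lagrange [G : ⟨x⁸⟩] = 24/3 = 8.

Answer: 8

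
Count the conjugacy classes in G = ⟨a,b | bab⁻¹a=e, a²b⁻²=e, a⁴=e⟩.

The conjugacy classes (representative and size) are:
  [e] (size 1), [a³] (size 2), [a²] (size 1), [b⁻¹] (size 2), [ab] (size 2).
Class equation: 1 + 2 + 1 + 2 + 2 = 8 = |G|. So G has 5 conjugacy classes.

Answer: 5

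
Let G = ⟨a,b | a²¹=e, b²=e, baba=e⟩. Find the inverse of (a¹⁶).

The order of (a¹⁶) is 21 (smallest k with (a¹⁶)ᵏ = e), so (a¹⁶)⁻¹ = (a¹⁶)²⁰ = a⁵.
Check: (a¹⁶) · (a⁵) → (a¹⁶) · a⁵ = e, giving e as required.

Answer: a⁵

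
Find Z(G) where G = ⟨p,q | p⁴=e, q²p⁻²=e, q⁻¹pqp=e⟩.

An element z ∈ Z(G) iff z commutes with every generator.
For example p² is central: (p²)·p = p³ = p·(p²); (p²)·q = q⁻¹ = q·(p²).
Whereas p ∉ Z(G) since p·q = pq ≠ pq⁻¹ = q·p.
Checking each of the 8 elements this way gives Z(G) = {e, p²}, of order 2.

Answer: {e, p²}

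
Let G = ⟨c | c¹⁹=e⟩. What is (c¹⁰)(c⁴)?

Compute (c¹⁰) · (c⁴) by multiplying left to right and reducing via the relations at each step:
  (c¹⁰) · c⁴ = c¹⁴

Answer: c¹⁴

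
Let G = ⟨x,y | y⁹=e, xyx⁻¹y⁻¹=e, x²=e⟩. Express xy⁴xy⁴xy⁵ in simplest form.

Multiply left to right, reducing at each step:
  x · y⁴ = xy⁴
  (xy⁴) · x = y⁴
  (y⁴) · y⁴ = y⁸
  (y⁸) · x = xy⁸
  (xy⁸) · y⁵ = xy⁴

Answer: xy⁴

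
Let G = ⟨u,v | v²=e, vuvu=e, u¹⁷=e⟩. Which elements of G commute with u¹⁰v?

⟨u¹⁰v⟩ ⊆ C_G(u¹⁰v) since powers of u¹⁰v commute with u¹⁰v; so |C_G(u¹⁰v)| ≥ |⟨u¹⁰v⟩| = 2.
By orbit–stabilizer, |C_G(u¹⁰v)| = |G| / |conj. class of u¹⁰v| = 34 / 17 = 2.
The 2 elements commuting with u¹⁰v are {e, u¹⁰v}.

Answer: {e, u¹⁰v}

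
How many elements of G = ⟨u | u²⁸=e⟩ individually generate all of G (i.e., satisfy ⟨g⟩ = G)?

G is cyclic of order 28. An element generates G iff its order is 28, and a cyclic group of order 28 has exactly φ(28) = 12 such elements.

Answer: 12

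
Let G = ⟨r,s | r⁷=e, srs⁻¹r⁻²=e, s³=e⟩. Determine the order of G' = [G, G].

G' = [G, G] is generated by all commutators. The generator-pair commutators are: [r, s] = r⁶.
The subgroup they normally generate is {e, r, r², r³, r⁴, r⁵, r⁶}, of order 7.
Check: |G/G'| = 21/7 = 3 is the order of the abelianisation.

Answer: 7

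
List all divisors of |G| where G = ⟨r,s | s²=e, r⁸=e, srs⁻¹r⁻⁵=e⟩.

|G| = 16 = 2⁴. By Lagrange's theorem the order of any subgroup divides 16; the divisors of 16 are 1, 2, 4, 8, 16.

Answer: 1, 2, 4, 8, 16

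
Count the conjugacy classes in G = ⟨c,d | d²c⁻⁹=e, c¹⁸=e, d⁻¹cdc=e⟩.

The conjugacy classes (representative and size) are:
  [e] (size 1), [c¹⁷] (size 2), [c¹⁶] (size 2), [c³] (size 2), [c¹⁴] (size 2), [c¹³] (size 2), [c¹²] (size 2), [c¹¹] (size 2), [c¹⁰] (size 2), [c⁹] (size 1), [c⁸d] (size 9), [cd] (size 9).
Class equation: 1 + 2 + 2 + 2 + 2 + 2 + 2 + 2 + 2 + 1 + 9 + 9 = 36 = |G|. So G has 12 conjugacy classes.

Answer: 12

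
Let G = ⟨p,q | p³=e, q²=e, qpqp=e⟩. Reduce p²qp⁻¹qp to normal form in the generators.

Multiply left to right, reducing at each step:
  (p²) · q = p²q
  (p²q) · p⁻¹ = q
  q · q = e
  e · p = p

Answer: p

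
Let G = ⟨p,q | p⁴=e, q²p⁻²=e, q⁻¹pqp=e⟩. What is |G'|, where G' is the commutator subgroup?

G' = [G, G] is generated by all commutators. The generator-pair commutators are: [p, q] = p².
The subgroup they normally generate is {e, p²}, of order 2.
Check: |G/G'| = 8/2 = 4 is the order of the abelianisation.

Answer: 2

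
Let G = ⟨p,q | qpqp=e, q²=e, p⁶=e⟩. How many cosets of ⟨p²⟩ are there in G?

First find ord(p²) by computing successive powers:
  (p²)¹ = p², (p²)² = p⁴, (p²)³ = e.
So |⟨p²⟩| = ord(p²) = 3. With |G| = 12, by Lagrange [G : ⟨p²⟩] = 12/3 = 4.

Answer: 4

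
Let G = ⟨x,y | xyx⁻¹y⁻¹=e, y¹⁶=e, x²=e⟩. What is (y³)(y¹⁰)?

Compute (y³) · (y¹⁰) by multiplying left to right and reducing via the relations at each step:
  (y³) · y¹⁰ = y¹³

Answer: y¹³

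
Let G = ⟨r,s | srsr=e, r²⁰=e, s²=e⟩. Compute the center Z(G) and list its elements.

An element z ∈ Z(G) iff z commutes with every generator.
For example r¹⁰ is central: (r¹⁰)·r = r¹¹ = r·(r¹⁰); (r¹⁰)·s = r¹⁰s = s·(r¹⁰).
Whereas r ∉ Z(G) since r·s = rs ≠ r¹⁹s = s·r.
Checking each of the 40 elements this way gives Z(G) = {e, r¹⁰}, of order 2.

Answer: {e, r¹⁰}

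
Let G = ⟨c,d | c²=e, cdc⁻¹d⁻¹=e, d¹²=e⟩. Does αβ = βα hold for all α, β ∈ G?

Each pair of generators commutes: c·d = cd = d·c. Since the generators pairwise commute, every element of G commutes with every other, so G is abelian.

Answer: Yes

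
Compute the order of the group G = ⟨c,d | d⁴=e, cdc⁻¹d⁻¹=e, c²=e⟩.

Enumerate words in the generators, reducing via the relations: the distinct elements are
  {c, d, e, cd, d², d³, cd², cd³}.
No further products give new elements, so |G| = 8.

Answer: 8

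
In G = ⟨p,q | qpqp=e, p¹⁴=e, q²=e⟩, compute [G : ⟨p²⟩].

First find ord(p²) by computing successive powers:
  (p²)¹ = p², (p²)² = p⁴, (p²)³ = p⁶, (p²)⁴ = p⁸, (p²)⁵ = p¹⁰, (p²)⁶ = p¹², (p²)⁷ = e.
So |⟨p²⟩| = ord(p²) = 7. With |G| = 28, by Lagrange [G : ⟨p²⟩] = 28/7 = 4.

Answer: 4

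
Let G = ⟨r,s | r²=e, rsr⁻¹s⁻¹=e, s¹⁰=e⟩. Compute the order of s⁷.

Compute successive powers until reaching e:
  (s⁷)¹ = s⁷, (s⁷)² = s⁴, (s⁷)³ = s, (s⁷)⁴ = s⁸, (s⁷)⁵ = s⁵, (s⁷)⁶ = s², (s⁷)⁷ = s⁹, (s⁷)⁸ = s⁶, (s⁷)⁹ = s³, (s⁷)¹⁰ = e.
The smallest positive k with (s⁷)ᵏ = e is 10.

Answer: 10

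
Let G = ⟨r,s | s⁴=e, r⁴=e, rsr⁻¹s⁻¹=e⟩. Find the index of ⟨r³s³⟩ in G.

First find ord(r³s³) by computing successive powers:
  (r³s³)¹ = r³s³, (r³s³)² = r²s², (r³s³)³ = rs, (r³s³)⁴ = e.
So |⟨r³s³⟩| = ord(r³s³) = 4. With |G| = 16, by Lagrange [G : ⟨r³s³⟩] = 16/4 = 4.

Answer: 4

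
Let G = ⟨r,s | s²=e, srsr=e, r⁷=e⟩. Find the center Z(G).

An element z ∈ Z(G) iff z commutes with every generator.
For example e is central: e·r = r = r·e; e·s = s = s·e.
Whereas r ∉ Z(G) since r·s = rs ≠ r⁶s = s·r.
Checking each of the 14 elements this way gives Z(G) = {e}, of order 1.

Answer: {e}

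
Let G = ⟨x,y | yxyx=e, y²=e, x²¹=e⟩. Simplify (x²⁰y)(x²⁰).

Compute (x²⁰y) · (x²⁰) by multiplying left to right and reducing via the relations at each step:
  (x²⁰y) · x²⁰ = y

Answer: y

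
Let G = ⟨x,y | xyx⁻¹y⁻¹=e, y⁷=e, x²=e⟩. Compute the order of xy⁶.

Compute successive powers until reaching e:
  (xy⁶)¹ = xy⁶, (xy⁶)² = y⁵, (xy⁶)³ = xy⁴, (xy⁶)⁴ = y³, (xy⁶)⁵ = xy², (xy⁶)⁶ = y, (xy⁶)⁷ = x, (xy⁶)⁸ = y⁶, (xy⁶)⁹ = xy⁵, (xy⁶)¹⁰ = y⁴, (xy⁶)¹¹ = xy³, (xy⁶)¹² = y², (xy⁶)¹³ = xy, (xy⁶)¹⁴ = e.
The smallest positive k with (xy⁶)ᵏ = e is 14.

Answer: 14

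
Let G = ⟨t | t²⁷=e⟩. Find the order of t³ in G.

Compute successive powers until reaching e:
  (t³)¹ = t³, (t³)² = t⁶, (t³)³ = t⁹, (t³)⁴ = t¹², (t³)⁵ = t¹⁵, (t³)⁶ = t¹⁸, (t³)⁷ = t²¹, (t³)⁸ = t²⁴, (t³)⁹ = e.
The smallest positive k with (t³)ᵏ = e is 9.

Answer: 9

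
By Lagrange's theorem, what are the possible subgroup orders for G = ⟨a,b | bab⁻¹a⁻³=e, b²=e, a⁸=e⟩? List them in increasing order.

|G| = 16 = 2⁴. By Lagrange's theorem the order of any subgroup divides 16; the divisors of 16 are 1, 2, 4, 8, 16.

Answer: 1, 2, 4, 8, 16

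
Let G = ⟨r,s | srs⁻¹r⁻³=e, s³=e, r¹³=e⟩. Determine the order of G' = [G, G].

G' = [G, G] is generated by all commutators. The generator-pair commutators are: [r, s] = r¹¹.
The subgroup they normally generate is {e, r, r², r³, r⁴, r⁵, r⁶, r⁷, r⁸, r⁹, r¹⁰, r¹¹, r¹²}, of order 13.
Check: |G/G'| = 39/13 = 3 is the order of the abelianisation.

Answer: 13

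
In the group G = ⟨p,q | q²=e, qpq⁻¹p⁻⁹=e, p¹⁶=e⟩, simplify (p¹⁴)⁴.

Compute successive powers of (p¹⁴), reducing at each step:
  (p¹⁴)²: (p¹⁴) · p¹⁴ = p¹²
  (p¹⁴)³: (p¹²) · p¹⁴ = p¹⁰
  (p¹⁴)⁴: (p¹⁰) · p¹⁴ = p⁸

Answer: p⁸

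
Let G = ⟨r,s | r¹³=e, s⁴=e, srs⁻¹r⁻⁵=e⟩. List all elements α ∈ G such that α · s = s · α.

⟨s⟩ ⊆ C_G(s) since powers of s commute with s; so |C_G(s)| ≥ |⟨s⟩| = 4.
By orbit–stabilizer, |C_G(s)| = |G| / |conj. class of s| = 52 / 13 = 4.
The 4 elements commuting with s are {e, s, s², s³}.

Answer: {e, s, s², s³}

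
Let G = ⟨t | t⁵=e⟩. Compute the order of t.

Compute successive powers until reaching e:
  t¹ = t, t² = t², t³ = t³, t⁴ = t⁴, t⁵ = e.
The smallest positive k with tᵏ = e is 5.

Answer: 5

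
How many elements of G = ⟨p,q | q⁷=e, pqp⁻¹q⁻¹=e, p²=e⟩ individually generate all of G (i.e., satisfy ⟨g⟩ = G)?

G is cyclic of order 14. An element generates G iff its order is 14, and a cyclic group of order 14 has exactly φ(14) = 6 such elements.

Answer: 6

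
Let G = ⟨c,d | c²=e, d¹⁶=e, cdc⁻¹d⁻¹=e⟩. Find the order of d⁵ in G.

Compute successive powers until reaching e:
  (d⁵)¹ = d⁵, (d⁵)² = d¹⁰, (d⁵)³ = d¹⁵, (d⁵)⁴ = d⁴, (d⁵)⁵ = d⁹, (d⁵)⁶ = d¹⁴, (d⁵)⁷ = d³, (d⁵)⁸ = d⁸, (d⁵)⁹ = d¹³, (d⁵)¹⁰ = d², (d⁵)¹¹ = d⁷, (d⁵)¹² = d¹², (d⁵)¹³ = d, (d⁵)¹⁴ = d⁶, (d⁵)¹⁵ = d¹¹, (d⁵)¹⁶ = e.
The smallest positive k with (d⁵)ᵏ = e is 16.

Answer: 16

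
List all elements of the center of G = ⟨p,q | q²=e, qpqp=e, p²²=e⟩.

An element z ∈ Z(G) iff z commutes with every generator.
For example p¹¹ is central: (p¹¹)·p = p¹² = p·(p¹¹); (p¹¹)·q = p¹¹q = q·(p¹¹).
Whereas p ∉ Z(G) since p·q = pq ≠ p²¹q = q·p.
Checking each of the 44 elements this way gives Z(G) = {e, p¹¹}, of order 2.

Answer: {e, p¹¹}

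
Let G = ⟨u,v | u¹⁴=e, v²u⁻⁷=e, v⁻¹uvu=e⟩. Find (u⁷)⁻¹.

The order of (u⁷) is 2 (smallest k with (u⁷)ᵏ = e), so (u⁷)⁻¹ = (u⁷)¹ = u⁷.
Check: (u⁷) · (u⁷) → (u⁷) · u⁷ = e, giving e as required.

Answer: u⁷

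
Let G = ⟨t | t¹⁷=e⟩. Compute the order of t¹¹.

Compute successive powers until reaching e:
  (t¹¹)¹ = t¹¹, (t¹¹)² = t⁵, (t¹¹)³ = t¹⁶, (t¹¹)⁴ = t¹⁰, (t¹¹)⁵ = t⁴, (t¹¹)⁶ = t¹⁵, (t¹¹)⁷ = t⁹, (t¹¹)⁸ = t³, (t¹¹)⁹ = t¹⁴, (t¹¹)¹⁰ = t⁸, (t¹¹)¹¹ = t², (t¹¹)¹² = t¹³, (t¹¹)¹³ = t⁷, (t¹¹)¹⁴ = t, (t¹¹)¹⁵ = t¹², (t¹¹)¹⁶ = t⁶, (t¹¹)¹⁷ = e.
The smallest positive k with (t¹¹)ᵏ = e is 17.

Answer: 17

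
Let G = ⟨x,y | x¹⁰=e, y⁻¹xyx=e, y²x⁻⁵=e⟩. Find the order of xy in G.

Compute successive powers until reaching e:
  (xy)¹ = xy, (xy)² = x⁵, (xy)³ = xy⁻¹, (xy)⁴ = e.
The smallest positive k with (xy)ᵏ = e is 4.

Answer: 4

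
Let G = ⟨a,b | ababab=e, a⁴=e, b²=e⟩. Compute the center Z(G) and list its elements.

An element z ∈ Z(G) iff z commutes with every generator.
For example e is central: e·a = a = a·e; e·b = b = b·e.
Whereas a ∉ Z(G) since a·b = ab ≠ ba = b·a.
Checking each of the 24 elements this way gives Z(G) = {e}, of order 1.

Answer: {e}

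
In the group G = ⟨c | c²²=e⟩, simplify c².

Compute successive powers of c, reducing at each step:
  c²: c · c = c²

Answer: c²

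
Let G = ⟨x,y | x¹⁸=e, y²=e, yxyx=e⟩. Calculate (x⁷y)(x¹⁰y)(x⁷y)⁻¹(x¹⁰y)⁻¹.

[(x⁷y), (x¹⁰y)] = (x⁷y)·(x¹⁰y)·(x⁷y)⁻¹·(x¹⁰y)⁻¹.
  (x⁷y) · (x¹⁰y) = x¹⁵
  (x¹⁵) · (x⁷y) = x⁴y
  (x⁴y) · (x¹⁰y) = x¹²

Answer: x¹²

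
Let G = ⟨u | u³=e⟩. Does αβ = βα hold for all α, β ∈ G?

G has a single generator, so G is cyclic and hence abelian.

Answer: Yes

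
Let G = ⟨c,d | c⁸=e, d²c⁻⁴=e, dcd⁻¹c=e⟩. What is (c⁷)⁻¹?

The order of (c⁷) is 8 (smallest k with (c⁷)ᵏ = e), so (c⁷)⁻¹ = (c⁷)⁷ = c.
Check: (c⁷) · c → (c⁷) · c = e, giving e as required.

Answer: c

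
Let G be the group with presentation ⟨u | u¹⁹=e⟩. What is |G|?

G is generated by a single element, so G is cyclic. The relator gives u¹⁹ = e and no smaller power is forced to be e, so the 19 powers {e, u, u², u³, u⁴, u⁵, u⁶, u⁷, u⁸, u⁹, u¹², u¹³, u¹¹, u¹⁰, u¹⁴, u¹⁵, u¹⁶, u¹⁷, u¹⁸} are distinct. Hence |G| = 19.

Answer: 19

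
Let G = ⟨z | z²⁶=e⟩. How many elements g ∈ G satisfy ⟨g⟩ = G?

G is cyclic of order 26. An element generates G iff its order is 26, and a cyclic group of order 26 has exactly φ(26) = 12 such elements.

Answer: 12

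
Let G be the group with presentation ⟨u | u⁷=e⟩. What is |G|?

G is generated by a single element, so G is cyclic. The relator gives u⁷ = e and no smaller power is forced to be e, so the 7 powers {e, u, u², u³, u⁴, u⁵, u⁶} are distinct. Hence |G| = 7.

Answer: 7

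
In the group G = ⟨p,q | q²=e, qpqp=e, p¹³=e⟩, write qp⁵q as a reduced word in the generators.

Multiply left to right, reducing at each step:
  q · p⁵ = p⁸q
  (p⁸q) · q = p⁸

Answer: p⁸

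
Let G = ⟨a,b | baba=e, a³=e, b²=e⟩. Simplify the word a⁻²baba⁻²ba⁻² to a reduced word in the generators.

Multiply left to right, reducing at each step:
  a · b = ab
  (ab) · a = b
  b · b = e
  e · a⁻² = a
  a · b = ab
  (ab) · a⁻² = b

Answer: b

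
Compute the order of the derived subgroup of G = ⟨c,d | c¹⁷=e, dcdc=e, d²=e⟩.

G' = [G, G] is generated by all commutators. The generator-pair commutators are: [c, d] = c².
The subgroup they normally generate is {e, c, c², c³, c⁴, c⁵, c⁶, c⁷, c⁸, c⁹, c¹⁰, c¹¹, c¹², c¹³, c¹⁴, c¹⁵, c¹⁶}, of order 17.
Check: |G/G'| = 34/17 = 2 is the order of the abelianisation.

Answer: 17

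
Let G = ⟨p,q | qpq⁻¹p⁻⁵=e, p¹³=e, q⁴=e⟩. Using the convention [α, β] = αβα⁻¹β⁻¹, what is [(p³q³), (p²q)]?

[(p³q³), (p²q)] = (p³q³)·(p²q)·(p³q³)⁻¹·(p²q)⁻¹.
  (p³q³) · (p²q) = p⁶
  (p⁶) · (p¹¹q) = p⁴q
  (p⁴q) · (p¹⁰q³) = p²

Answer: p²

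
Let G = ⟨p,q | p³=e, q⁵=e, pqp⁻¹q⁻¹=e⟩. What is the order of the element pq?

Compute successive powers until reaching e:
  (pq)¹ = pq, (pq)² = p²q², (pq)³ = q³, (pq)⁴ = pq⁴, (pq)⁵ = p², (pq)⁶ = q, (pq)⁷ = pq², (pq)⁸ = p²q³, (pq)⁹ = q⁴, (pq)¹⁰ = p, (pq)¹¹ = p²q, (pq)¹² = q², (pq)¹³ = pq³, (pq)¹⁴ = p²q⁴, (pq)¹⁵ = e.
The smallest positive k with (pq)ᵏ = e is 15.

Answer: 15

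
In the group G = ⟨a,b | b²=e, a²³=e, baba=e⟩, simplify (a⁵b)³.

Compute successive powers of (a⁵b), reducing at each step:
  (a⁵b)²: (a⁵b) · a⁵ = b;   b · b = e
  (a⁵b)³: e · a⁵ = a⁵;   (a⁵) · b = a⁵b

Answer: a⁵b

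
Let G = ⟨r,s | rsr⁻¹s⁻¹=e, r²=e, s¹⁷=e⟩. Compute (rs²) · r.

Compute (rs²) · r by multiplying left to right and reducing via the relations at each step:
  (rs²) · r = s²

Answer: s²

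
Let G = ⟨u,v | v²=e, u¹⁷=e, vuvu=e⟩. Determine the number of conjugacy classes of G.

The conjugacy classes (representative and size) are:
  [e] (size 1), [u¹⁶] (size 2), [u²] (size 2), [u³] (size 2), [u¹³] (size 2), [u¹²] (size 2), [u⁶] (size 2), [u¹⁰] (size 2), [u⁹] (size 2), [u⁷v] (size 17).
Class equation: 1 + 2 + 2 + 2 + 2 + 2 + 2 + 2 + 2 + 17 = 34 = |G|. So G has 10 conjugacy classes.

Answer: 10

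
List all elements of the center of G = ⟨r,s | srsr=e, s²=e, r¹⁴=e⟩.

An element z ∈ Z(G) iff z commutes with every generator.
For example r⁷ is central: (r⁷)·r = r⁸ = r·(r⁷); (r⁷)·s = r⁷s = s·(r⁷).
Whereas r ∉ Z(G) since r·s = rs ≠ r¹³s = s·r.
Checking each of the 28 elements this way gives Z(G) = {e, r⁷}, of order 2.

Answer: {e, r⁷}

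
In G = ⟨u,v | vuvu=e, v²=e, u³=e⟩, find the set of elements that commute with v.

⟨v⟩ ⊆ C_G(v) since powers of v commute with v; so |C_G(v)| ≥ |⟨v⟩| = 2.
By orbit–stabilizer, |C_G(v)| = |G| / |conj. class of v| = 6 / 3 = 2.
The 2 elements commuting with v are {e, v}.

Answer: {e, v}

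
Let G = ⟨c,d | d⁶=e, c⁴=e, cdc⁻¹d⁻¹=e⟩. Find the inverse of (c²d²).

The order of (c²d²) is 6 (smallest k with (c²d²)ᵏ = e), so (c²d²)⁻¹ = (c²d²)⁵ = c²d⁴.
Check: (c²d²) · (c²d⁴) → (c²d²) · c² = d²;   (d²) · d⁴ = e, giving e as required.

Answer: c²d⁴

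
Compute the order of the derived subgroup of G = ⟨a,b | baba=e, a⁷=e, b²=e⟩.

G' = [G, G] is generated by all commutators. The generator-pair commutators are: [a, b] = a².
The subgroup they normally generate is {e, a, a², a³, a⁴, a⁵, a⁶}, of order 7.
Check: |G/G'| = 14/7 = 2 is the order of the abelianisation.

Answer: 7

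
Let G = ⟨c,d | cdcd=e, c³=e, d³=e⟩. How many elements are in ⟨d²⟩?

|⟨d²⟩| equals the order of d². Compute successive powers until reaching e:
  (d²)¹ = d², (d²)² = d, (d²)³ = e.
The smallest positive k with (d²)ᵏ = e is 3, so |⟨d²⟩| = 3.

Answer: 3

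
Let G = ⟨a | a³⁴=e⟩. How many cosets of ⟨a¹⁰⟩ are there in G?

First find ord(a¹⁰) by computing successive powers:
  (a¹⁰)¹ = a¹⁰, (a¹⁰)² = a²⁰, (a¹⁰)³ = a³⁰, (a¹⁰)⁴ = a⁶, (a¹⁰)⁵ = a¹⁶, (a¹⁰)⁶ = a²⁶, (a¹⁰)⁷ = a², (a¹⁰)⁸ = a¹², (a¹⁰)⁹ = a²², (a¹⁰)¹⁰ = a³², (a¹⁰)¹¹ = a⁸, (a¹⁰)¹² = a¹⁸, (a¹⁰)¹³ = a²⁸, (a¹⁰)¹⁴ = a⁴, (a¹⁰)¹⁵ = a¹⁴, (a¹⁰)¹⁶ = a²⁴, (a¹⁰)¹⁷ = e.
So |⟨a¹⁰⟩| = ord(a¹⁰) = 17. With |G| = 34, by Lagrange [G : ⟨a¹⁰⟩] = 34/17 = 2.

Answer: 2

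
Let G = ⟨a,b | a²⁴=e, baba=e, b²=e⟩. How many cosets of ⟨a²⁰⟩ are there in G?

First find ord(a²⁰) by computing successive powers:
  (a²⁰)¹ = a²⁰, (a²⁰)² = a¹⁶, (a²⁰)³ = a¹², (a²⁰)⁴ = a⁸, (a²⁰)⁵ = a⁴, (a²⁰)⁶ = e.
So |⟨a²⁰⟩| = ord(a²⁰) = 6. With |G| = 48, by Lagrange [G : ⟨a²⁰⟩] = 48/6 = 8.

Answer: 8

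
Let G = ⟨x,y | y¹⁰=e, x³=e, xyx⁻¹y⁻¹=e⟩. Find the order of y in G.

Compute successive powers until reaching e:
  y¹ = y, y² = y², y³ = y³, y⁴ = y⁴, y⁵ = y⁵, y⁶ = y⁶, y⁷ = y⁷, y⁸ = y⁸, y⁹ = y⁹, y¹⁰ = e.
The smallest positive k with yᵏ = e is 10.

Answer: 10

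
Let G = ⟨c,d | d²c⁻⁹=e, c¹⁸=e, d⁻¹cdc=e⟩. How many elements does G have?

Enumerate words in the generators, reducing via the relations: the distinct elements are
  {c, d, e, cd, c², c³, c⁴, c⁵, c⁶, c⁷, c⁸, c⁹, c²d, c³d, c¹², c¹³, c¹¹, c¹⁰, c¹⁴, c¹⁵, c¹⁶, c¹⁷, c⁴d, c⁵d, c⁶d, c⁷d, c⁸d, d⁻¹, cd⁻¹, c²d⁻¹, c³d⁻¹, c⁴d⁻¹, c⁵d⁻¹, c⁶d⁻¹, c⁷d⁻¹, c⁸d⁻¹}.
No further products give new elements, so |G| = 36.

Answer: 36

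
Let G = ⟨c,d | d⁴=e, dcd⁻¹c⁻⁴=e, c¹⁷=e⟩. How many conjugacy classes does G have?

The conjugacy classes (representative and size) are:
  [e] (size 1), [c⁴] (size 4), [c²] (size 4), [c⁵] (size 4), [c¹¹] (size 4), [c⁷d] (size 17), [c³d²] (size 17), [c⁹d³] (size 17).
Class equation: 1 + 4 + 4 + 4 + 4 + 17 + 17 + 17 = 68 = |G|. So G has 8 conjugacy classes.

Answer: 8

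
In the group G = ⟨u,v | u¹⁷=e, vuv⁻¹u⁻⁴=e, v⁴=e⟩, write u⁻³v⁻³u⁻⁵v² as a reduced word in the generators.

Multiply left to right, reducing at each step:
  (u¹⁴) · v⁻³ = u¹⁴v
  (u¹⁴v) · u⁻⁵ = u¹¹v
  (u¹¹v) · v² = u¹¹v³

Answer: u¹¹v³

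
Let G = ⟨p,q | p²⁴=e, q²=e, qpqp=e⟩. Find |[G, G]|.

G' = [G, G] is generated by all commutators. The generator-pair commutators are: [p, q] = p².
The subgroup they normally generate is {e, p², p⁴, p⁶, p⁸, p¹⁰, p¹², p¹⁴, p¹⁶, p¹⁸, p²⁰, p²²}, of order 12.
Check: |G/G'| = 48/12 = 4 is the order of the abelianisation.

Answer: 12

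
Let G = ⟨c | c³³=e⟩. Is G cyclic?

|G| = 33. The element c has order 33 (its powers give 33 distinct elements), so ⟨c⟩ = G and G is cyclic.

Answer: Yes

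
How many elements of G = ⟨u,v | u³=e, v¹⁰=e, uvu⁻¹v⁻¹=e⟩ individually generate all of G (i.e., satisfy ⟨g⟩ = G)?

G is cyclic of order 30. An element generates G iff its order is 30, and a cyclic group of order 30 has exactly φ(30) = 8 such elements.

Answer: 8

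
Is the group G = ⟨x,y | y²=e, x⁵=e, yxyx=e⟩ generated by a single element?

Every cyclic group is abelian. But x·y = xy while y·x = x⁴y, so x·y ≠ y·x and G is not abelian. Hence G is not cyclic.

Answer: No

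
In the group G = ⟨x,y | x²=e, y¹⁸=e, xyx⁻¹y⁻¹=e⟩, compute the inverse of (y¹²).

The order of (y¹²) is 3 (smallest k with (y¹²)ᵏ = e), so (y¹²)⁻¹ = (y¹²)² = y⁶.
Check: (y¹²) · (y⁶) → (y¹²) · y⁶ = e, giving e as required.

Answer: y⁶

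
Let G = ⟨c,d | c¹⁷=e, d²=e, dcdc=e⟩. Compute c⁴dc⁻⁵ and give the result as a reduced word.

Multiply left to right, reducing at each step:
  (c⁴) · d = c⁴d
  (c⁴d) · c⁻⁵ = c⁹d

Answer: c⁹d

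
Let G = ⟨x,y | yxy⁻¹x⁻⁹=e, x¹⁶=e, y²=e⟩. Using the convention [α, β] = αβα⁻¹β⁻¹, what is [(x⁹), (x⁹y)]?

[(x⁹), (x⁹y)] = (x⁹)·(x⁹y)·(x⁹)⁻¹·(x⁹y)⁻¹.
  (x⁹) · (x⁹y) = x²y
  (x²y) · (x⁷) = xy
  (xy) · (x¹⁵y) = x⁸

Answer: x⁸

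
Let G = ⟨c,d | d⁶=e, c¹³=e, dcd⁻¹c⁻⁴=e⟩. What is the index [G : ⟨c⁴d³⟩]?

First find ord(c⁴d³) by computing successive powers:
  (c⁴d³)¹ = c⁴d³, (c⁴d³)² = e.
So |⟨c⁴d³⟩| = ord(c⁴d³) = 2. With |G| = 78, by Lagrange [G : ⟨c⁴d³⟩] = 78/2 = 39.

Answer: 39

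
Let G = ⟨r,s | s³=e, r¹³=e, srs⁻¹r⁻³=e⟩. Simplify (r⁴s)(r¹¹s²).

Compute (r⁴s) · (r¹¹s²) by multiplying left to right and reducing via the relations at each step:
  (r⁴s) · r¹¹ = r¹¹s
  (r¹¹s) · s² = r¹¹

Answer: r¹¹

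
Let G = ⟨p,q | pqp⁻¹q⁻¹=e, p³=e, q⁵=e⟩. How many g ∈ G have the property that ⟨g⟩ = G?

G is cyclic of order 15. An element generates G iff its order is 15, and a cyclic group of order 15 has exactly φ(15) = 8 such elements.

Answer: 8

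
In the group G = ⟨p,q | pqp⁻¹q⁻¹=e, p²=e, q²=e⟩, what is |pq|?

Compute successive powers until reaching e:
  (pq)¹ = pq, (pq)² = e.
The smallest positive k with (pq)ᵏ = e is 2.

Answer: 2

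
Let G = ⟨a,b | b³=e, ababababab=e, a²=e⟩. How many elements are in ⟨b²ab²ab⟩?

|⟨b²ab²ab⟩| equals the order of b²ab²ab. Compute successive powers until reaching e:
  (b²ab²ab)¹ = b²ab²ab, (b²ab²ab)² = b²abab, (b²ab²ab)³ = e.
The smallest positive k with (b²ab²ab)ᵏ = e is 3, so |⟨b²ab²ab⟩| = 3.

Answer: 3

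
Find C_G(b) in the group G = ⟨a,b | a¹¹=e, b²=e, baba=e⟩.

⟨b⟩ ⊆ C_G(b) since powers of b commute with b; so |C_G(b)| ≥ |⟨b⟩| = 2.
By orbit–stabilizer, |C_G(b)| = |G| / |conj. class of b| = 22 / 11 = 2.
The 2 elements commuting with b are {e, b}.

Answer: {e, b}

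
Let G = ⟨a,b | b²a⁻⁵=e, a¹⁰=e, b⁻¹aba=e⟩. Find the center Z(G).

An element z ∈ Z(G) iff z commutes with every generator.
For example a⁵ is central: (a⁵)·a = a⁶ = a·(a⁵); (a⁵)·b = b⁻¹ = b·(a⁵).
Whereas a ∉ Z(G) since a·b = ab ≠ a⁴b⁻¹ = b·a.
Checking each of the 20 elements this way gives Z(G) = {e, a⁵}, of order 2.

Answer: {e, a⁵}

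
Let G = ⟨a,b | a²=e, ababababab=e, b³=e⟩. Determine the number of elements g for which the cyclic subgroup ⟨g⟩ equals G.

⟨g⟩ = G would require ord(g) = |G| = 60, but the maximum element order in G is 5 < 60. So G is not cyclic and no single element generates it: the count is 0.

Answer: 0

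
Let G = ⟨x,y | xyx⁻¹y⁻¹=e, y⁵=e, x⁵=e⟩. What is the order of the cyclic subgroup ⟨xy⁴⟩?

|⟨xy⁴⟩| equals the order of xy⁴. Compute successive powers until reaching e:
  (xy⁴)¹ = xy⁴, (xy⁴)² = x²y³, (xy⁴)³ = x³y², (xy⁴)⁴ = x⁴y, (xy⁴)⁵ = e.
The smallest positive k with (xy⁴)ᵏ = e is 5, so |⟨xy⁴⟩| = 5.

Answer: 5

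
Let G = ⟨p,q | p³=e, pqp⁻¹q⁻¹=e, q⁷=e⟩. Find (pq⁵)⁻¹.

The order of (pq⁵) is 21 (smallest k with (pq⁵)ᵏ = e), so (pq⁵)⁻¹ = (pq⁵)²⁰ = p²q².
Check: (pq⁵) · (p²q²) → (pq⁵) · p² = q⁵;   (q⁵) · q² = e, giving e as required.

Answer: p²q²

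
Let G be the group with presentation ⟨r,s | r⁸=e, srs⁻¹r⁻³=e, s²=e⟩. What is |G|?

Enumerate words in the generators, reducing via the relations: the distinct elements are
  {e, r, s, rs, r², r³, r⁴, r⁵, r⁶, r⁷, r²s, r³s, r⁴s, r⁵s, r⁶s, r⁷s}.
No further products give new elements, so |G| = 16.

Answer: 16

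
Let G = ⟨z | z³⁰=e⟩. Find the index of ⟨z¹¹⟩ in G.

First find ord(z¹¹) by computing successive powers:
  (z¹¹)¹ = z¹¹, (z¹¹)² = z²², (z¹¹)³ = z³, (z¹¹)⁴ = z¹⁴, (z¹¹)⁵ = z²⁵, (z¹¹)⁶ = z⁶, (z¹¹)⁷ = z¹⁷, (z¹¹)⁸ = z²⁸, (z¹¹)⁹ = z⁹, (z¹¹)¹⁰ = z²⁰, (z¹¹)¹¹ = z, (z¹¹)¹² = z¹², (z¹¹)¹³ = z²³, (z¹¹)¹⁴ = z⁴, (z¹¹)¹⁵ = z¹⁵, (z¹¹)¹⁶ = z²⁶, (z¹¹)¹⁷ = z⁷, (z¹¹)¹⁸ = z¹⁸, (z¹¹)¹⁹ = z²⁹, (z¹¹)²⁰ = z¹⁰, (z¹¹)²¹ = z²¹, (z¹¹)²² = z², (z¹¹)²³ = z¹³, (z¹¹)²⁴ = z²⁴, (z¹¹)²⁵ = z⁵, (z¹¹)²⁶ = z¹⁶, (z¹¹)²⁷ = z²⁷, (z¹¹)²⁸ = z⁸, (z¹¹)²⁹ = z¹⁹, (z¹¹)³⁰ = e.
So |⟨z¹¹⟩| = ord(z¹¹) = 30. With |G| = 30, by Lagrange [G : ⟨z¹¹⟩] = 30/30 = 1.

Answer: 1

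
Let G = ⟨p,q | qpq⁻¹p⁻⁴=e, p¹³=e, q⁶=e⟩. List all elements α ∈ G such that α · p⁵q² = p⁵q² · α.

⟨p⁵q²⟩ ⊆ C_G(p⁵q²) since powers of p⁵q² commute with p⁵q²; so |C_G(p⁵q²)| ≥ |⟨p⁵q²⟩| = 3.
By orbit–stabilizer, |C_G(p⁵q²)| = |G| / |conj. class of p⁵q²| = 78 / 13 = 6.
The 6 elements commuting with p⁵q² are {e, pq, p³q⁵, p⁵q², p⁷q⁴, p⁸q³}.

Answer: {e, pq, p³q⁵, p⁵q², p⁷q⁴, p⁸q³}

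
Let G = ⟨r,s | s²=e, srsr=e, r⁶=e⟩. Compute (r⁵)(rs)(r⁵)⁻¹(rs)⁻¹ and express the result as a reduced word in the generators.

[(r⁵), (rs)] = (r⁵)·(rs)·(r⁵)⁻¹·(rs)⁻¹.
  (r⁵) · (rs) = s
  s · r = r⁵s
  (r⁵s) · (rs) = r⁴

Answer: r⁴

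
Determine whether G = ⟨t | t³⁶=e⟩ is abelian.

G has a single generator, so G is cyclic and hence abelian.

Answer: Yes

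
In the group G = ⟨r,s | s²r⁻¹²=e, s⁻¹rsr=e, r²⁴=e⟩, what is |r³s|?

Compute successive powers until reaching e:
  (r³s)¹ = r³s, (r³s)² = r¹², (r³s)³ = r³s⁻¹, (r³s)⁴ = e.
The smallest positive k with (r³s)ᵏ = e is 4.

Answer: 4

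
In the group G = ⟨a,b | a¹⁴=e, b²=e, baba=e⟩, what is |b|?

Compute successive powers until reaching e:
  b¹ = b, b² = e.
The smallest positive k with bᵏ = e is 2.

Answer: 2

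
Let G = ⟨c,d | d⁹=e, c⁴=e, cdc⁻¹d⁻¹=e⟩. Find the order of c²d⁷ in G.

Compute successive powers until reaching e:
  (c²d⁷)¹ = c²d⁷, (c²d⁷)² = d⁵, (c²d⁷)³ = c²d³, (c²d⁷)⁴ = d, (c²d⁷)⁵ = c²d⁸, (c²d⁷)⁶ = d⁶, (c²d⁷)⁷ = c²d⁴, (c²d⁷)⁸ = d², (c²d⁷)⁹ = c², (c²d⁷)¹⁰ = d⁷, (c²d⁷)¹¹ = c²d⁵, (c²d⁷)¹² = d³, (c²d⁷)¹³ = c²d, (c²d⁷)¹⁴ = d⁸, (c²d⁷)¹⁵ = c²d⁶, (c²d⁷)¹⁶ = d⁴, (c²d⁷)¹⁷ = c²d², (c²d⁷)¹⁸ = e.
The smallest positive k with (c²d⁷)ᵏ = e is 18.

Answer: 18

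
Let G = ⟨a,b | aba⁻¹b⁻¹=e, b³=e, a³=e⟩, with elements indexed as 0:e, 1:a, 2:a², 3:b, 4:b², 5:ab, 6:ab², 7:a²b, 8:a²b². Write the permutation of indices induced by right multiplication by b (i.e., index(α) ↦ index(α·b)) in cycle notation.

(0 3 4)(1 5 6)(2 7 8)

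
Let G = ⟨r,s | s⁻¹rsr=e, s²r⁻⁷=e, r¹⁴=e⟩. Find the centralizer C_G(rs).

⟨rs⟩ ⊆ C_G(rs) since powers of rs commute with rs; so |C_G(rs)| ≥ |⟨rs⟩| = 4.
By orbit–stabilizer, |C_G(rs)| = |G| / |conj. class of rs| = 28 / 7 = 4.
The 4 elements commuting with rs are {e, r⁷, rs, rs⁻¹}.

Answer: {e, r⁷, rs, rs⁻¹}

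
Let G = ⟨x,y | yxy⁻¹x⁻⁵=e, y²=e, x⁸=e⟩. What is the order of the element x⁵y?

Compute successive powers until reaching e:
  (x⁵y)¹ = x⁵y, (x⁵y)² = x⁶, (x⁵y)³ = x³y, (x⁵y)⁴ = x⁴, (x⁵y)⁵ = xy, (x⁵y)⁶ = x², (x⁵y)⁷ = x⁷y, (x⁵y)⁸ = e.
The smallest positive k with (x⁵y)ᵏ = e is 8.

Answer: 8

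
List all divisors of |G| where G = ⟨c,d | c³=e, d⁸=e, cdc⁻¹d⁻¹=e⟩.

|G| = 24 = 2³ · 3. By Lagrange's theorem the order of any subgroup divides 24; the divisors of 24 are 1, 2, 3, 4, 6, 8, 12, 24.

Answer: 1, 2, 3, 4, 6, 8, 12, 24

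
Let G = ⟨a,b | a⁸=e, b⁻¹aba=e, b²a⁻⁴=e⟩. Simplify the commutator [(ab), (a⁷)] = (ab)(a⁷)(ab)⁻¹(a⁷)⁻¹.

[(ab), (a⁷)] = (ab)·(a⁷)·(ab)⁻¹·(a⁷)⁻¹.
  (ab) · (a⁷) = a²b
  (a²b) · (ab⁻¹) = a
  a · a = a²

Answer: a²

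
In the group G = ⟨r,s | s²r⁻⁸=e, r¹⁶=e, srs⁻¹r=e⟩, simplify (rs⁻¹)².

Compute successive powers of (rs⁻¹), reducing at each step:
  (rs⁻¹)²: (rs⁻¹) · r = s⁻¹;   (s⁻¹) · s⁻¹ = r⁸

Answer: r⁸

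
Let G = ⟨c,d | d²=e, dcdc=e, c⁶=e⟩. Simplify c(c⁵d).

Compute c · (c⁵d) by multiplying left to right and reducing via the relations at each step:
  c · c⁵ = e
  e · d = d

Answer: d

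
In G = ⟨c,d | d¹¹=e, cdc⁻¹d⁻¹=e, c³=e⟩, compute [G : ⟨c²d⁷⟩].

First find ord(c²d⁷) by computing successive powers:
  (c²d⁷)¹ = c²d⁷, (c²d⁷)² = cd³, (c²d⁷)³ = d¹⁰, (c²d⁷)⁴ = c²d⁶, (c²d⁷)⁵ = cd², (c²d⁷)⁶ = d⁹, (c²d⁷)⁷ = c²d⁵, (c²d⁷)⁸ = cd, (c²d⁷)⁹ = d⁸, (c²d⁷)¹⁰ = c²d⁴, (c²d⁷)¹¹ = c, (c²d⁷)¹² = d⁷, (c²d⁷)¹³ = c²d³, (c²d⁷)¹⁴ = cd¹⁰, (c²d⁷)¹⁵ = d⁶, (c²d⁷)¹⁶ = c²d², (c²d⁷)¹⁷ = cd⁹, (c²d⁷)¹⁸ = d⁵, (c²d⁷)¹⁹ = c²d, (c²d⁷)²⁰ = cd⁸, (c²d⁷)²¹ = d⁴, (c²d⁷)²² = c², (c²d⁷)²³ = cd⁷, (c²d⁷)²⁴ = d³, (c²d⁷)²⁵ = c²d¹⁰, (c²d⁷)²⁶ = cd⁶, (c²d⁷)²⁷ = d², (c²d⁷)²⁸ = c²d⁹, (c²d⁷)²⁹ = cd⁵, (c²d⁷)³⁰ = d, (c²d⁷)³¹ = c²d⁸, (c²d⁷)³² = cd⁴, (c²d⁷)³³ = e.
So |⟨c²d⁷⟩| = ord(c²d⁷) = 33. With |G| = 33, by Lagrange [G : ⟨c²d⁷⟩] = 33/33 = 1.

Answer: 1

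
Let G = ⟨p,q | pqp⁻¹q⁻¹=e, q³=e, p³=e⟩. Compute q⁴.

Compute successive powers of q, reducing at each step:
  q²: q · q = q²
  q³: (q²) · q = e
  q⁴: e · q = q

Answer: q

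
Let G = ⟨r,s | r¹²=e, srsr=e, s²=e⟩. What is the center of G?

An element z ∈ Z(G) iff z commutes with every generator.
For example r⁶ is central: (r⁶)·r = r⁷ = r·(r⁶); (r⁶)·s = r⁶s = s·(r⁶).
Whereas r ∉ Z(G) since r·s = rs ≠ r¹¹s = s·r.
Checking each of the 24 elements this way gives Z(G) = {e, r⁶}, of order 2.

Answer: {e, r⁶}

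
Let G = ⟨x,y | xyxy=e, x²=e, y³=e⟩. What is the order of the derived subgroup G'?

G' = [G, G] is generated by all commutators. The generator-pair commutators are: [x, y] = y.
The subgroup they normally generate is {e, y, y²}, of order 3.
Check: |G/G'| = 6/3 = 2 is the order of the abelianisation.

Answer: 3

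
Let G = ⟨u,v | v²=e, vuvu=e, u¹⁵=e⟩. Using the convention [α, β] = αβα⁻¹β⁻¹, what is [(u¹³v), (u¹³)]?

[(u¹³v), (u¹³)] = (u¹³v)·(u¹³)·(u¹³v)⁻¹·(u¹³)⁻¹.
  (u¹³v) · (u¹³) = v
  v · (u¹³v) = u²
  (u²) · (u²) = u⁴

Answer: u⁴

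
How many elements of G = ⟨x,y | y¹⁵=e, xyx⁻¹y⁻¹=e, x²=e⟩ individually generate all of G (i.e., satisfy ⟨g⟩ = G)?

G is cyclic of order 30. An element generates G iff its order is 30, and a cyclic group of order 30 has exactly φ(30) = 8 such elements.

Answer: 8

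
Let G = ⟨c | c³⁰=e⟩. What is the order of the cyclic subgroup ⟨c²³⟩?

|⟨c²³⟩| equals the order of c²³. Compute successive powers until reaching e:
  (c²³)¹ = c²³, (c²³)² = c¹⁶, (c²³)³ = c⁹, (c²³)⁴ = c², (c²³)⁵ = c²⁵, (c²³)⁶ = c¹⁸, (c²³)⁷ = c¹¹, (c²³)⁸ = c⁴, (c²³)⁹ = c²⁷, (c²³)¹⁰ = c²⁰, (c²³)¹¹ = c¹³, (c²³)¹² = c⁶, (c²³)¹³ = c²⁹, (c²³)¹⁴ = c²², (c²³)¹⁵ = c¹⁵, (c²³)¹⁶ = c⁸, (c²³)¹⁷ = c, (c²³)¹⁸ = c²⁴, (c²³)¹⁹ = c¹⁷, (c²³)²⁰ = c¹⁰, (c²³)²¹ = c³, (c²³)²² = c²⁶, (c²³)²³ = c¹⁹, (c²³)²⁴ = c¹², (c²³)²⁵ = c⁵, (c²³)²⁶ = c²⁸, (c²³)²⁷ = c²¹, (c²³)²⁸ = c¹⁴, (c²³)²⁹ = c⁷, (c²³)³⁰ = e.
The smallest positive k with (c²³)ᵏ = e is 30, so |⟨c²³⟩| = 30.

Answer: 30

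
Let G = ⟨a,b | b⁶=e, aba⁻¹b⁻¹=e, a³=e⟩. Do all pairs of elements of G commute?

Each pair of generators commutes: a·b = ab = b·a. Since the generators pairwise commute, every element of G commutes with every other, so G is abelian.

Answer: Yes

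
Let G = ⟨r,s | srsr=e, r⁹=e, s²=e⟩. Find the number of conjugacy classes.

The conjugacy classes (representative and size) are:
  [e] (size 1), [r⁸] (size 2), [r⁷] (size 2), [r⁶] (size 2), [r⁵] (size 2), [r⁴s] (size 9).
Class equation: 1 + 2 + 2 + 2 + 2 + 9 = 18 = |G|. So G has 6 conjugacy classes.

Answer: 6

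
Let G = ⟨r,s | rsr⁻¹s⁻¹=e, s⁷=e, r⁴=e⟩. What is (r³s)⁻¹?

The order of (r³s) is 28 (smallest k with (r³s)ᵏ = e), so (r³s)⁻¹ = (r³s)²⁷ = rs⁶.
Check: (r³s) · (rs⁶) → (r³s) · r = s;   s · s⁶ = e, giving e as required.

Answer: rs⁶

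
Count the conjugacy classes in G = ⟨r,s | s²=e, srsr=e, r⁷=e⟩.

The conjugacy classes (representative and size) are:
  [e] (size 1), [r⁶] (size 2), [r⁵] (size 2), [r⁴] (size 2), [rs] (size 7).
Class equation: 1 + 2 + 2 + 2 + 7 = 14 = |G|. So G has 5 conjugacy classes.

Answer: 5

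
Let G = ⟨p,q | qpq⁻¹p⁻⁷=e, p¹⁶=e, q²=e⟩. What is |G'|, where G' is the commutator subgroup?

G' = [G, G] is generated by all commutators. The generator-pair commutators are: [p, q] = p¹⁰.
The subgroup they normally generate is {e, p², p⁴, p⁶, p⁸, p¹⁰, p¹², p¹⁴}, of order 8.
Check: |G/G'| = 32/8 = 4 is the order of the abelianisation.

Answer: 8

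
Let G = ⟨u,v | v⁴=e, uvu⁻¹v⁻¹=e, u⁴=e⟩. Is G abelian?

Each pair of generators commutes: u·v = uv = v·u. Since the generators pairwise commute, every element of G commutes with every other, so G is abelian.

Answer: Yes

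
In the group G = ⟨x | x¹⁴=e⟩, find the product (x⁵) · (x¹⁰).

Compute (x⁵) · (x¹⁰) by multiplying left to right and reducing via the relations at each step:
  (x⁵) · x¹⁰ = x

Answer: x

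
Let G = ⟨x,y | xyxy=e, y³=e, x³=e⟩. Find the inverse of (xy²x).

The order of (xy²x) is 2 (smallest k with (xy²x)ᵏ = e), so (xy²x)⁻¹ = (xy²x)¹ = xy²x.
Check: (xy²x) · (xy²x) → (xy²x) · x = x²y;   (x²y) · y² = x²;   (x²) · x = e, giving e as required.

Answer: xy²x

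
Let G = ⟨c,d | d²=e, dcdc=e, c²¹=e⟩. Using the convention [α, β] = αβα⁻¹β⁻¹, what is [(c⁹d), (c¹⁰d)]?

[(c⁹d), (c¹⁰d)] = (c⁹d)·(c¹⁰d)·(c⁹d)⁻¹·(c¹⁰d)⁻¹.
  (c⁹d) · (c¹⁰d) = c²⁰
  (c²⁰) · (c⁹d) = c⁸d
  (c⁸d) · (c¹⁰d) = c¹⁹

Answer: c¹⁹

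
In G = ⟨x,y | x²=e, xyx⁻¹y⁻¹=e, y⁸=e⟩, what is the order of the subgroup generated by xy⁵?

|⟨xy⁵⟩| equals the order of xy⁵. Compute successive powers until reaching e:
  (xy⁵)¹ = xy⁵, (xy⁵)² = y², (xy⁵)³ = xy⁷, (xy⁵)⁴ = y⁴, (xy⁵)⁵ = xy, (xy⁵)⁶ = y⁶, (xy⁵)⁷ = xy³, (xy⁵)⁸ = e.
The smallest positive k with (xy⁵)ᵏ = e is 8, so |⟨xy⁵⟩| = 8.

Answer: 8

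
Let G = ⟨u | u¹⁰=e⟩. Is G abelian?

G has a single generator, so G is cyclic and hence abelian.

Answer: Yes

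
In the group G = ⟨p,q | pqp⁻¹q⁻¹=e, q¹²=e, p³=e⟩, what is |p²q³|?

Compute successive powers until reaching e:
  (p²q³)¹ = p²q³, (p²q³)² = pq⁶, (p²q³)³ = q⁹, (p²q³)⁴ = p², (p²q³)⁵ = pq³, (p²q³)⁶ = q⁶, (p²q³)⁷ = p²q⁹, (p²q³)⁸ = p, (p²q³)⁹ = q³, (p²q³)¹⁰ = p²q⁶, (p²q³)¹¹ = pq⁹, (p²q³)¹² = e.
The smallest positive k with (p²q³)ᵏ = e is 12.

Answer: 12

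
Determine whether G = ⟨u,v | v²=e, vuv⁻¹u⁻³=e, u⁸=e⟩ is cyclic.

Every cyclic group is abelian. But u·v = uv while v·u = u³v, so u·v ≠ v·u and G is not abelian. Hence G is not cyclic.

Answer: No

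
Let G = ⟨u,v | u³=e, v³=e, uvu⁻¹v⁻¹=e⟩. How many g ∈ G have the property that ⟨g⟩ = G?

⟨g⟩ = G would require ord(g) = |G| = 9, but the maximum element order in G is 3 < 9. So G is not cyclic and no single element generates it: the count is 0.

Answer: 0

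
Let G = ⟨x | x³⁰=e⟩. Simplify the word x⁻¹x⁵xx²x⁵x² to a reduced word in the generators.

Multiply left to right, reducing at each step:
  (x²⁹) · x⁵ = x⁴
  (x⁴) · x = x⁵
  (x⁵) · x² = x⁷
  (x⁷) · x⁵ = x¹²
  (x¹²) · x² = x¹⁴

Answer: x¹⁴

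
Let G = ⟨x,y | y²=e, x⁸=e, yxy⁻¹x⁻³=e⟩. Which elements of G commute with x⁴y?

⟨x⁴y⟩ ⊆ C_G(x⁴y) since powers of x⁴y commute with x⁴y; so |C_G(x⁴y)| ≥ |⟨x⁴y⟩| = 2.
By orbit–stabilizer, |C_G(x⁴y)| = |G| / |conj. class of x⁴y| = 16 / 4 = 4.
The 4 elements commuting with x⁴y are {e, x⁴, y, x⁴y}.

Answer: {e, x⁴, y, x⁴y}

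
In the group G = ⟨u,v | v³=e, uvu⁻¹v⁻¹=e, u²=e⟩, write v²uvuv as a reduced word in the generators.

Multiply left to right, reducing at each step:
  (v²) · u = uv²
  (uv²) · v = u
  u · u = e
  e · v = v

Answer: v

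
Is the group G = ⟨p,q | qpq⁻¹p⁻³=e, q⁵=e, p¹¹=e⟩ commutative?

p·q = pq but q·p = p³q, so p·q ≠ q·p and G is not abelian.

Answer: No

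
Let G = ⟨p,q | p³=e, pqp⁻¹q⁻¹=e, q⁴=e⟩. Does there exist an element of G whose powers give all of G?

|G| = 12. The element pq has order 12 (its powers give 12 distinct elements), so ⟨pq⟩ = G and G is cyclic.

Answer: Yes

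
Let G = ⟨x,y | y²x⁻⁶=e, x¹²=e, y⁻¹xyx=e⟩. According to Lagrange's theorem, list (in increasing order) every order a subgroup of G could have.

|G| = 24 = 2³ · 3. By Lagrange's theorem the order of any subgroup divides 24; the divisors of 24 are 1, 2, 3, 4, 6, 8, 12, 24.

Answer: 1, 2, 3, 4, 6, 8, 12, 24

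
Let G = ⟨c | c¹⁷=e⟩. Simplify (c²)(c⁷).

Compute (c²) · (c⁷) by multiplying left to right and reducing via the relations at each step:
  (c²) · c⁷ = c⁹

Answer: c⁹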